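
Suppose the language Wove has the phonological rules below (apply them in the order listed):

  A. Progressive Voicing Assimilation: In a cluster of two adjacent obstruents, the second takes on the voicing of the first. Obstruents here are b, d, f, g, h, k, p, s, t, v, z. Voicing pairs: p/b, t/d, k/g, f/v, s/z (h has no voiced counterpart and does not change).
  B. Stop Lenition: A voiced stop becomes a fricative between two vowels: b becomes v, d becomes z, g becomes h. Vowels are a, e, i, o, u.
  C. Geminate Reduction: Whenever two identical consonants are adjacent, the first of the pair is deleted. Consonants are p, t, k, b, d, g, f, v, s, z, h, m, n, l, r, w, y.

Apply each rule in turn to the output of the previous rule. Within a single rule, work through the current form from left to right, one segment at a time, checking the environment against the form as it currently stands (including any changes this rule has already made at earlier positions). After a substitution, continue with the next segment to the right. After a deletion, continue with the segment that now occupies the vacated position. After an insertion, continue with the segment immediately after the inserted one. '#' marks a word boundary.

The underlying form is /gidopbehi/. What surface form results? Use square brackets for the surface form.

A Progressive Voicing Assimilation: [gidopbehi] → [gidoppehi]
B Stop Lenition: [gidoppehi] → [gizoppehi]
C Geminate Reduction: [gizoppehi] → [gizopehi]

[gizopehi]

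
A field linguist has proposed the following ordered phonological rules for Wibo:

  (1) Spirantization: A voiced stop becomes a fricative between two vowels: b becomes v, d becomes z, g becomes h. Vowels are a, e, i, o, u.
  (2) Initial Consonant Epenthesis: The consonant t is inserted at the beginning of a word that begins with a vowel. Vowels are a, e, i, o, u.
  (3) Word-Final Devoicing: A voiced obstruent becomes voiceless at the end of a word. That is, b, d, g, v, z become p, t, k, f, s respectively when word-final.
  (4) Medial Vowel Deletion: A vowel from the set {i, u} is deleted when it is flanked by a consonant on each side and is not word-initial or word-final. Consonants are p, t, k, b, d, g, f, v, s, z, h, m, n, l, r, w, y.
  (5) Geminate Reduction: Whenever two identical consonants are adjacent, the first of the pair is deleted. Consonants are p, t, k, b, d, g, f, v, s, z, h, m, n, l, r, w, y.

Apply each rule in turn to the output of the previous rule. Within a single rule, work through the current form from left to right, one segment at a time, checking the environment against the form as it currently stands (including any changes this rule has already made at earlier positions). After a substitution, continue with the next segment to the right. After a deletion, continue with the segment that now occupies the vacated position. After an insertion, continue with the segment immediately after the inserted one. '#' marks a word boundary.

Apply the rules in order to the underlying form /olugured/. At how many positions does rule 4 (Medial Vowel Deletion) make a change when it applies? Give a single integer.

2

(1) Spirantization: [olugured] → [oluhured]
(2) Initial Consonant Epenthesis: [oluhured] → [toluhured]
(3) Word-Final Devoicing: [toluhured] → [toluhuret]
(4) Medial Vowel Deletion: [toluhuret] → [tolhret]
(5) Geminate Reduction: no change — [tolhret]
Rule 4 changed 2 position(s).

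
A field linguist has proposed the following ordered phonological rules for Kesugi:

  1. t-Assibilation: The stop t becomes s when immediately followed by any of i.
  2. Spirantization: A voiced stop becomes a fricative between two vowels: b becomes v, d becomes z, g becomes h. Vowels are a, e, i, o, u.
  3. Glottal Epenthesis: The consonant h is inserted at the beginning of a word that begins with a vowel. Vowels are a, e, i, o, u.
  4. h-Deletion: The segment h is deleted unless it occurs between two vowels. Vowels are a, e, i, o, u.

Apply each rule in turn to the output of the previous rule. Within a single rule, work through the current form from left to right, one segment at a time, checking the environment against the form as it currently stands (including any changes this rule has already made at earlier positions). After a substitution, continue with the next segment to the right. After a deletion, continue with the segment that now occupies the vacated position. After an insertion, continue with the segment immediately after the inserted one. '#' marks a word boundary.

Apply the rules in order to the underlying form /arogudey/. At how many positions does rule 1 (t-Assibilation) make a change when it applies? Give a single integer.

0

1 t-Assibilation: no change — [arogudey]
2 Spirantization: [arogudey] → [arohuzey]
3 Glottal Epenthesis: [arohuzey] → [harohuzey]
4 h-Deletion: [harohuzey] → [arohuzey]
Rule 1 changed 0 position(s).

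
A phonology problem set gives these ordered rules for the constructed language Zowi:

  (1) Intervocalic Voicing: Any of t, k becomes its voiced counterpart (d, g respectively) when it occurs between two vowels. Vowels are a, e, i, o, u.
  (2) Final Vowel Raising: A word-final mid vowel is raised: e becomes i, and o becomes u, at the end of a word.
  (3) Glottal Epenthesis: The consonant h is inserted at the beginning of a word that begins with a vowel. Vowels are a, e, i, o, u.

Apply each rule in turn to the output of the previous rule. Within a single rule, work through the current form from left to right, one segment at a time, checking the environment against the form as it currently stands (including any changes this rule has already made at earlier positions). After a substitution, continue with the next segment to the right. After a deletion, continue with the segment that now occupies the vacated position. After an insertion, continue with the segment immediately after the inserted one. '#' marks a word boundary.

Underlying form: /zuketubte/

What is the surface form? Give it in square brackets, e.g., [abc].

(1) Intervocalic Voicing: [zuketubte] → [zugedubte]
(2) Final Vowel Raising: [zugedubte] → [zugedubti]
(3) Glottal Epenthesis: no change — [zugedubti]

[zugedubti]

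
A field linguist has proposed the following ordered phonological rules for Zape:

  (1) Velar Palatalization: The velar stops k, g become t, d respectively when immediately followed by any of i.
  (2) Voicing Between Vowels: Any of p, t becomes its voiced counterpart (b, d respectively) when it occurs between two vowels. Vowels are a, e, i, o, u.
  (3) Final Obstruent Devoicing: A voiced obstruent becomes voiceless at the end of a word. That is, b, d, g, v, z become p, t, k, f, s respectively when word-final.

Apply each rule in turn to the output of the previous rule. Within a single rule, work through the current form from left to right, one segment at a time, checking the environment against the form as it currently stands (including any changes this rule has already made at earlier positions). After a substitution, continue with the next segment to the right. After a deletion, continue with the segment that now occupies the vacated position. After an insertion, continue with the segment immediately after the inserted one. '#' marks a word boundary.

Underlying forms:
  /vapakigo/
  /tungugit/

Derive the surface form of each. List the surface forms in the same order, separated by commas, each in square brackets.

[vabadigo], [tungudit]

/vapakigo/:
  (1) Velar Palatalization: [vapakigo] → [vapatigo]
  (2) Voicing Between Vowels: [vapatigo] → [vabadigo]
  (3) Final Obstruent Devoicing: no change — [vabadigo]
/tungugit/:
  (1) Velar Palatalization: [tungugit] → [tungudit]
  (2) Voicing Between Vowels: no change — [tungudit]
  (3) Final Obstruent Devoicing: no change — [tungudit]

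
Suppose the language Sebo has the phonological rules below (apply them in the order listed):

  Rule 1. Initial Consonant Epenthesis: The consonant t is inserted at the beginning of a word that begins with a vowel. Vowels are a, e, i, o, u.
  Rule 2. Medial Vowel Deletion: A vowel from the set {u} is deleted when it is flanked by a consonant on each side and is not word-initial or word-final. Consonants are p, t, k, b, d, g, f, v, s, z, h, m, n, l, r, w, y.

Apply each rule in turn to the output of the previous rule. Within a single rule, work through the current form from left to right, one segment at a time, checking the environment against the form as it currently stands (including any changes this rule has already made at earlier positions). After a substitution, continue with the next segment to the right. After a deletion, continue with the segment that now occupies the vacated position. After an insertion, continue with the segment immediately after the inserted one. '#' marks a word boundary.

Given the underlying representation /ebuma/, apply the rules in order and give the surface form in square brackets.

Rule 1 Initial Consonant Epenthesis: [ebuma] → [tebuma]
Rule 2 Medial Vowel Deletion: [tebuma] → [tebma]

[tebma]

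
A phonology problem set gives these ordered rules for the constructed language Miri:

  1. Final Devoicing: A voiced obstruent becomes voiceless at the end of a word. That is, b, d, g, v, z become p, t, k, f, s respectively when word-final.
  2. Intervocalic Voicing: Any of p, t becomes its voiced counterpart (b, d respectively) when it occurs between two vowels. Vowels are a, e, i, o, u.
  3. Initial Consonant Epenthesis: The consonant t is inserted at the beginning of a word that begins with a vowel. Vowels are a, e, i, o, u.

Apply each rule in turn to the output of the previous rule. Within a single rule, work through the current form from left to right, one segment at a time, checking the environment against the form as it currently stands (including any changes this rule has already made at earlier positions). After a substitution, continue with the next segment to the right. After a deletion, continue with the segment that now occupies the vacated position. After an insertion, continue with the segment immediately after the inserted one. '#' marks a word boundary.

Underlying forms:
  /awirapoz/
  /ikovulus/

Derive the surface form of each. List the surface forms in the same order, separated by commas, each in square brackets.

[tawirabos], [tikovulus]

/awirapoz/:
  1 Final Devoicing: [awirapoz] → [awirapos]
  2 Intervocalic Voicing: [awirapos] → [awirabos]
  3 Initial Consonant Epenthesis: [awirabos] → [tawirabos]
/ikovulus/:
  1 Final Devoicing: no change — [ikovulus]
  2 Intervocalic Voicing: no change — [ikovulus]
  3 Initial Consonant Epenthesis: [ikovulus] → [tikovulus]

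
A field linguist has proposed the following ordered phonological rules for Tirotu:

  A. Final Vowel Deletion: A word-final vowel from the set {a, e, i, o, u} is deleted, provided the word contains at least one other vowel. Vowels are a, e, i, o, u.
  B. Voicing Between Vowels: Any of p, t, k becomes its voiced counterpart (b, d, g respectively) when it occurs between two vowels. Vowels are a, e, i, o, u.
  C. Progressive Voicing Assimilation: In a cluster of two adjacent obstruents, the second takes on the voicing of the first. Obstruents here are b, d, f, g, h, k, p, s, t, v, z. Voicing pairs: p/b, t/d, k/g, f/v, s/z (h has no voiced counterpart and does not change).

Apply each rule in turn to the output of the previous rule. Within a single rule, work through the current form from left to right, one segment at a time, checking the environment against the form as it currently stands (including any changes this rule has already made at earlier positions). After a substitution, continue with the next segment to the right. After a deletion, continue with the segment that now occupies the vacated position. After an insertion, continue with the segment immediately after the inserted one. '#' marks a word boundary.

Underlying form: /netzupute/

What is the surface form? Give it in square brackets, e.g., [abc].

A Final Vowel Deletion: [netzupute] → [netzuput]
B Voicing Between Vowels: [netzuput] → [netzubut]
C Progressive Voicing Assimilation: [netzubut] → [netsubut]

[netsubut]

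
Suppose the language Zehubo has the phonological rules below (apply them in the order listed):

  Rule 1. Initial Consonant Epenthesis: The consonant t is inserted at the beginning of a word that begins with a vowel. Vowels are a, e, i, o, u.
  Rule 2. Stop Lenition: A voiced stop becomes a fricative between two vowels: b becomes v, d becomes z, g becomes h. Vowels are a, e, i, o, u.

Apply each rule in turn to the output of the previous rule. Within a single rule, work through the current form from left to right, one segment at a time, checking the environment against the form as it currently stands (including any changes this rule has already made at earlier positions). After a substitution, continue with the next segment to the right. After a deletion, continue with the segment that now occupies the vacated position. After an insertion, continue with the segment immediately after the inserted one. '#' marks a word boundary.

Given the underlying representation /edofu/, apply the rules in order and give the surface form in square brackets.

[tezofu]

Rule 1 Initial Consonant Epenthesis: [edofu] → [tedofu]
Rule 2 Stop Lenition: [tedofu] → [tezofu]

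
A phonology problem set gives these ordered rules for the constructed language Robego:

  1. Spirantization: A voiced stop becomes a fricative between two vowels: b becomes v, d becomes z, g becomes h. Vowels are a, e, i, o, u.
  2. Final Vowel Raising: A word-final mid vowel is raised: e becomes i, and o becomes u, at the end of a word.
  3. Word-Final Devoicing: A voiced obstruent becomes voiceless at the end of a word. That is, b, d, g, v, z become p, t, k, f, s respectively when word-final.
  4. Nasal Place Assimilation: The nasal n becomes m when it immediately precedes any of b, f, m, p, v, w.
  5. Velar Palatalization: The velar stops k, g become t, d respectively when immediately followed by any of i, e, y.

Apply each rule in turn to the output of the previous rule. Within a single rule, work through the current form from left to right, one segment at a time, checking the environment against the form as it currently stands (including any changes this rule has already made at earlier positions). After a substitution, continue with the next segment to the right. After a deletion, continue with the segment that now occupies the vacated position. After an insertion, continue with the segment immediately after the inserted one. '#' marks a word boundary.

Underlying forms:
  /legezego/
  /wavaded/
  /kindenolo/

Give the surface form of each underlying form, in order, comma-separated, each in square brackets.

/legezego/:
  1 Spirantization: [legezego] → [lehezeho]
  2 Final Vowel Raising: [lehezeho] → [lehezehu]
  3 Word-Final Devoicing: no change — [lehezehu]
  4 Nasal Place Assimilation: no change — [lehezehu]
  5 Velar Palatalization: no change — [lehezehu]
/wavaded/:
  1 Spirantization: [wavaded] → [wavazed]
  2 Final Vowel Raising: no change — [wavazed]
  3 Word-Final Devoicing: [wavazed] → [wavazet]
  4 Nasal Place Assimilation: no change — [wavazet]
  5 Velar Palatalization: no change — [wavazet]
/kindenolo/:
  1 Spirantization: no change — [kindenolo]
  2 Final Vowel Raising: [kindenolo] → [kindenolu]
  3 Word-Final Devoicing: no change — [kindenolu]
  4 Nasal Place Assimilation: no change — [kindenolu]
  5 Velar Palatalization: [kindenolu] → [tindenolu]

[lehezehu], [wavazet], [tindenolu]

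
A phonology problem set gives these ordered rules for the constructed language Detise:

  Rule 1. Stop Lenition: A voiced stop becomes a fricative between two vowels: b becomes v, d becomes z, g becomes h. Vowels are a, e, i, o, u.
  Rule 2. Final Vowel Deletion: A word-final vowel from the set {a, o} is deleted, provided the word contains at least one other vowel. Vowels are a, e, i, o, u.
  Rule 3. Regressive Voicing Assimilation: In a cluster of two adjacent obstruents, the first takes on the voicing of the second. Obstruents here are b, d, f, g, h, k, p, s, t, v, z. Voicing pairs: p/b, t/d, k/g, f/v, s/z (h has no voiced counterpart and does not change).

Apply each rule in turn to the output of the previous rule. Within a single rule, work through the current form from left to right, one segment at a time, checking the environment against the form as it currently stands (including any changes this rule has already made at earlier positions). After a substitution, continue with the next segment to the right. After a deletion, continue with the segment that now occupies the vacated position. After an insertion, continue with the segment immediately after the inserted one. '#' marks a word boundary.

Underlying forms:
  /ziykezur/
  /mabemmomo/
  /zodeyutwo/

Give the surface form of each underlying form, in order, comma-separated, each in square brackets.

[ziykezur], [mavemmom], [zozeyutw]

/ziykezur/:
  Rule 1 Stop Lenition: no change — [ziykezur]
  Rule 2 Final Vowel Deletion: no change — [ziykezur]
  Rule 3 Regressive Voicing Assimilation: no change — [ziykezur]
/mabemmomo/:
  Rule 1 Stop Lenition: [mabemmomo] → [mavemmomo]
  Rule 2 Final Vowel Deletion: [mavemmomo] → [mavemmom]
  Rule 3 Regressive Voicing Assimilation: no change — [mavemmom]
/zodeyutwo/:
  Rule 1 Stop Lenition: [zodeyutwo] → [zozeyutwo]
  Rule 2 Final Vowel Deletion: [zozeyutwo] → [zozeyutw]
  Rule 3 Regressive Voicing Assimilation: no change — [zozeyutw]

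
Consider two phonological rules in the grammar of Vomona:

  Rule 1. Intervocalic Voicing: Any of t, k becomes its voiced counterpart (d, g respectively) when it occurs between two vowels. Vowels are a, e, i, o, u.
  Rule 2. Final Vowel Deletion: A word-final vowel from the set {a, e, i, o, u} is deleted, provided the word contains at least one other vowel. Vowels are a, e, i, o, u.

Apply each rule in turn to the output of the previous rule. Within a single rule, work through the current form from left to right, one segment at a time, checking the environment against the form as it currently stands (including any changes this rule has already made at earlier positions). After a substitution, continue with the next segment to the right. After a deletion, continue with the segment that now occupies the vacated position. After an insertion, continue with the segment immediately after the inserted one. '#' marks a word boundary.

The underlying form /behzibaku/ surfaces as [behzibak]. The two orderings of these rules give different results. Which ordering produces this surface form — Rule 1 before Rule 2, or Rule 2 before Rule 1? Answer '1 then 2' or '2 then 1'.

Order 1 then 2:
  1 Intervocalic Voicing: [behzibaku] → [behzibagu]
  2 Final Vowel Deletion: [behzibagu] → [behzibag]
  result: [behzibag]
Order 2 then 1:
  2 Final Vowel Deletion: [behzibaku] → [behzibak]
  1 Intervocalic Voicing: no change — [behzibak]
  result: [behzibak]

2 then 1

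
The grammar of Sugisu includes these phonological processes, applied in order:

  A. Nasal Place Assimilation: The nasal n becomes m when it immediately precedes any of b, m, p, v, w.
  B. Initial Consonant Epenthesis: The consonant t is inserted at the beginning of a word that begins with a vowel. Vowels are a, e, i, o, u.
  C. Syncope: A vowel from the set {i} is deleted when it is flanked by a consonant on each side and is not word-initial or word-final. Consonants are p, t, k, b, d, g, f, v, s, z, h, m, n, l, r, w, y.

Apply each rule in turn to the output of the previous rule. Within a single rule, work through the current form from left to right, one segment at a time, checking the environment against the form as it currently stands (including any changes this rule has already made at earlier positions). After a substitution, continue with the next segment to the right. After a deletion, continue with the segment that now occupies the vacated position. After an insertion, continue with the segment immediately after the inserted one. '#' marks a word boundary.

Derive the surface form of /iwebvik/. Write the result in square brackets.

A Nasal Place Assimilation: no change — [iwebvik]
B Initial Consonant Epenthesis: [iwebvik] → [tiwebvik]
C Syncope: [tiwebvik] → [twebvk]

[twebvk]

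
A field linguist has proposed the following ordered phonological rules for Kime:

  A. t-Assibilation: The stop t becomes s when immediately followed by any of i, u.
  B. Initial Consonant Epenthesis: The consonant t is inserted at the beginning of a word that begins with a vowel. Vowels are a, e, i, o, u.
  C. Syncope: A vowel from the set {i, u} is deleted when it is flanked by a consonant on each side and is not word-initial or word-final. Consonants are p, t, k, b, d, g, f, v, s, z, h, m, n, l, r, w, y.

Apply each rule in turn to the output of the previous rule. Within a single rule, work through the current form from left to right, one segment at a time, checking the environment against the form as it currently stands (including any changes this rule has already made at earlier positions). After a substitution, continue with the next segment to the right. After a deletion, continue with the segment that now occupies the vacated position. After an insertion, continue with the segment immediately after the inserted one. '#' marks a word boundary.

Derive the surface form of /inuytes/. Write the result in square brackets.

A t-Assibilation: no change — [inuytes]
B Initial Consonant Epenthesis: [inuytes] → [tinuytes]
C Syncope: [tinuytes] → [tnytes]

[tnytes]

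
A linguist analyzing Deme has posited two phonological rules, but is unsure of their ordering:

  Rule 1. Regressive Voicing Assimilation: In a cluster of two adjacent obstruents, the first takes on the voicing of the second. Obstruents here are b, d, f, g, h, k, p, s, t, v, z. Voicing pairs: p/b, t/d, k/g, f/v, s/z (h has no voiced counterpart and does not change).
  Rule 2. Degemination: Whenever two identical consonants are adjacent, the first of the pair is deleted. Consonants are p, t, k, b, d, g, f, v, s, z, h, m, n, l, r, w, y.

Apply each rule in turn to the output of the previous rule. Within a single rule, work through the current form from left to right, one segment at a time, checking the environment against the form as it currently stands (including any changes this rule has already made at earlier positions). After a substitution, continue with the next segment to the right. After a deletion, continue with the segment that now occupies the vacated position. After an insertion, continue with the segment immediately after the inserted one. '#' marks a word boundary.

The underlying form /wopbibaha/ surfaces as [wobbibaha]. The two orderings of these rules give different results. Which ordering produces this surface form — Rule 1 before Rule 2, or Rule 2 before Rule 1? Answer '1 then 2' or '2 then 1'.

Order 1 then 2:
  1 Regressive Voicing Assimilation: [wopbibaha] → [wobbibaha]
  2 Degemination: [wobbibaha] → [wobibaha]
  result: [wobibaha]
Order 2 then 1:
  2 Degemination: no change — [wopbibaha]
  1 Regressive Voicing Assimilation: [wopbibaha] → [wobbibaha]
  result: [wobbibaha]

2 then 1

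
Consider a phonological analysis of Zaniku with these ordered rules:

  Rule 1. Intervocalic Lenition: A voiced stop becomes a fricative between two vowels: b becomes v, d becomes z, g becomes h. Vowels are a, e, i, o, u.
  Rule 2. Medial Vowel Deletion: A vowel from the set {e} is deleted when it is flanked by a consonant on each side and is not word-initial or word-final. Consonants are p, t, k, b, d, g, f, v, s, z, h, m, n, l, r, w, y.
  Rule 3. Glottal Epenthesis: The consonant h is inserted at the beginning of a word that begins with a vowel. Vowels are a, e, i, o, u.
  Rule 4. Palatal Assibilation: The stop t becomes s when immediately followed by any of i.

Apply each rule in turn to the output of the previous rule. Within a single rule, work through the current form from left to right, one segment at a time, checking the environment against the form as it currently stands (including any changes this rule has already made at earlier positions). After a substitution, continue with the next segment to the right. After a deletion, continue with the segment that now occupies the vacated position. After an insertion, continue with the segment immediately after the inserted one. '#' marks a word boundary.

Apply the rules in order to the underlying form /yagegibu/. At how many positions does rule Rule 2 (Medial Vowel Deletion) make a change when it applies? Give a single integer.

1

Rule 1 Intervocalic Lenition: [yagegibu] → [yahehivu]
Rule 2 Medial Vowel Deletion: [yahehivu] → [yahhivu]
Rule 3 Glottal Epenthesis: no change — [yahhivu]
Rule 4 Palatal Assibilation: no change — [yahhivu]
Rule Rule 2 changed 1 position(s).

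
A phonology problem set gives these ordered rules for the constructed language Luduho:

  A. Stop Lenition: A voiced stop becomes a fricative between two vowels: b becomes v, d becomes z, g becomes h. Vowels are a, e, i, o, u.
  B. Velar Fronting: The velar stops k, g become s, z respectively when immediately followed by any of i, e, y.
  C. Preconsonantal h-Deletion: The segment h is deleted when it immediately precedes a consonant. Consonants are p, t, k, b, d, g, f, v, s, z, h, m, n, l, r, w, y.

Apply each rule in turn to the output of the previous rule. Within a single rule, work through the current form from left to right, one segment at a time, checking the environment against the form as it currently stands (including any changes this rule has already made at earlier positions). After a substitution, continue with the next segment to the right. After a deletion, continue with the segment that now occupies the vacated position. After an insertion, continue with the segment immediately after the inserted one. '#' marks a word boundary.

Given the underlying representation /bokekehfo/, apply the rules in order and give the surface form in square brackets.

[bosesefo]

A Stop Lenition: no change — [bokekehfo]
B Velar Fronting: [bokekehfo] → [bosesehfo]
C Preconsonantal h-Deletion: [bosesehfo] → [bosesefo]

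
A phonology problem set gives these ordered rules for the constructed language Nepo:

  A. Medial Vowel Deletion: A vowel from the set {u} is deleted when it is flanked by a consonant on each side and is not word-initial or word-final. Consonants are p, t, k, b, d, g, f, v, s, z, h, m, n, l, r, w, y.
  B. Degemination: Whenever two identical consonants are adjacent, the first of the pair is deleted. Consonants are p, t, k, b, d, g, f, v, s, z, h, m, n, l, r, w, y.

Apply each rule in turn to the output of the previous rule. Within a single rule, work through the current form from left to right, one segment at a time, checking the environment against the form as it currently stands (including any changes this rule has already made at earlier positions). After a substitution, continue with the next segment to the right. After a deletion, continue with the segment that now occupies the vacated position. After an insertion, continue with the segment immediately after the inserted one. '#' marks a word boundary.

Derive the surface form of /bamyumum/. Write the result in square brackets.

[bamym]

A Medial Vowel Deletion: [bamyumum] → [bamymm]
B Degemination: [bamymm] → [bamym]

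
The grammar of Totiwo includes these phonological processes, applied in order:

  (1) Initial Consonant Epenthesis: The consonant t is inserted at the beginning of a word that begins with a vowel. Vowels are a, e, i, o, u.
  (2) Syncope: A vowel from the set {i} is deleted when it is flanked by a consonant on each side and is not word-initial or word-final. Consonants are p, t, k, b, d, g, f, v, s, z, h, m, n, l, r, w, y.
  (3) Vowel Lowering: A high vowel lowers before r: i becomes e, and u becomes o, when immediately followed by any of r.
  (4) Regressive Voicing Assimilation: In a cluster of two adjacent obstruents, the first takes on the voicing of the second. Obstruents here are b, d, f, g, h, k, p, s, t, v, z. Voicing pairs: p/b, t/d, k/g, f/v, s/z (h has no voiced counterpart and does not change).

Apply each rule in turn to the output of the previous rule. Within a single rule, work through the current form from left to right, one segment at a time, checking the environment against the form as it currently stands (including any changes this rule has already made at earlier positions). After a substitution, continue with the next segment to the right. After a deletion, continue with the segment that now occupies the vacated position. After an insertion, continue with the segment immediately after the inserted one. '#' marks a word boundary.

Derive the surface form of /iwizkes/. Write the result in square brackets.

(1) Initial Consonant Epenthesis: [iwizkes] → [tiwizkes]
(2) Syncope: [tiwizkes] → [twzkes]
(3) Vowel Lowering: no change — [twzkes]
(4) Regressive Voicing Assimilation: [twzkes] → [twskes]

[twskes]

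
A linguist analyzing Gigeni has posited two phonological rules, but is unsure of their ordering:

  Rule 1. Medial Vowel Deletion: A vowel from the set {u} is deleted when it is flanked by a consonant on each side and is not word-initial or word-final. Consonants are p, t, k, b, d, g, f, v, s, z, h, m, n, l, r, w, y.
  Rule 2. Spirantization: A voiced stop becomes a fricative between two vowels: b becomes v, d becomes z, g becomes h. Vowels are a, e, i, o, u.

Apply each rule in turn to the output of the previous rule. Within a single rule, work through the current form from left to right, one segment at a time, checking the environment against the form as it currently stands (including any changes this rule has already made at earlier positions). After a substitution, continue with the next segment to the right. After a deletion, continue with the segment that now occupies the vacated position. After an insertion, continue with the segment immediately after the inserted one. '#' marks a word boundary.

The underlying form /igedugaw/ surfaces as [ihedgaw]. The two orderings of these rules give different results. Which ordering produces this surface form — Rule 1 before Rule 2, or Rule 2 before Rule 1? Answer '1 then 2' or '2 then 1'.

1 then 2

Order 1 then 2:
  1 Medial Vowel Deletion: [igedugaw] → [igedgaw]
  2 Spirantization: [igedgaw] → [ihedgaw]
  result: [ihedgaw]
Order 2 then 1:
  2 Spirantization: [igedugaw] → [ihezuhaw]
  1 Medial Vowel Deletion: [ihezuhaw] → [ihezhaw]
  result: [ihezhaw]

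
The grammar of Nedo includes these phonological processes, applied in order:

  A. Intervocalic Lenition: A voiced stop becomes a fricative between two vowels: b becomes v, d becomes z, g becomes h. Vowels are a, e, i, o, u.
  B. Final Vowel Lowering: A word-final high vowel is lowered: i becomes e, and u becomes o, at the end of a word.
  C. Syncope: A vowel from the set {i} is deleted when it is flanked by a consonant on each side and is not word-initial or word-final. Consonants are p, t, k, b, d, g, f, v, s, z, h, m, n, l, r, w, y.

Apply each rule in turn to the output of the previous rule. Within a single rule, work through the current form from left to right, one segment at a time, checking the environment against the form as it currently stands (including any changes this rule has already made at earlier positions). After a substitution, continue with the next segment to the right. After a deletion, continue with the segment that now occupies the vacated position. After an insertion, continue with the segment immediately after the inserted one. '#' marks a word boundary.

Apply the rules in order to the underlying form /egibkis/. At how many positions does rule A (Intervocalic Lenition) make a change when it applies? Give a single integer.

1

A Intervocalic Lenition: [egibkis] → [ehibkis]
B Final Vowel Lowering: no change — [ehibkis]
C Syncope: [ehibkis] → [ehbks]
Rule A changed 1 position(s).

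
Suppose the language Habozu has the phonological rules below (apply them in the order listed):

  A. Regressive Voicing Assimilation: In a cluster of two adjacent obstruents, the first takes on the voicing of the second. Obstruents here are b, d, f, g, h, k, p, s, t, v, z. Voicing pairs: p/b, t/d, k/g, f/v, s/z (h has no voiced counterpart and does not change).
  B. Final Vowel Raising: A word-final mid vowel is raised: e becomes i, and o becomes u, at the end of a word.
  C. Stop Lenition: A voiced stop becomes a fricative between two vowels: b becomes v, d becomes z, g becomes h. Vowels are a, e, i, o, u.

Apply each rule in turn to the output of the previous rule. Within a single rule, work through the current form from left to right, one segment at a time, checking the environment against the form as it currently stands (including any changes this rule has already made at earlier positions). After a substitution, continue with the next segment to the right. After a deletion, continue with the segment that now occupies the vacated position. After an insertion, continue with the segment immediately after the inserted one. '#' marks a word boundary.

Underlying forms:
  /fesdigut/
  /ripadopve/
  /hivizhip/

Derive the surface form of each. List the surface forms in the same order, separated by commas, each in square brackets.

/fesdigut/:
  A Regressive Voicing Assimilation: [fesdigut] → [fezdigut]
  B Final Vowel Raising: no change — [fezdigut]
  C Stop Lenition: [fezdigut] → [fezdihut]
/ripadopve/:
  A Regressive Voicing Assimilation: [ripadopve] → [ripadobve]
  B Final Vowel Raising: [ripadobve] → [ripadobvi]
  C Stop Lenition: [ripadobvi] → [ripazobvi]
/hivizhip/:
  A Regressive Voicing Assimilation: [hivizhip] → [hiviship]
  B Final Vowel Raising: no change — [hiviship]
  C Stop Lenition: no change — [hiviship]

[fezdihut], [ripazobvi], [hiviship]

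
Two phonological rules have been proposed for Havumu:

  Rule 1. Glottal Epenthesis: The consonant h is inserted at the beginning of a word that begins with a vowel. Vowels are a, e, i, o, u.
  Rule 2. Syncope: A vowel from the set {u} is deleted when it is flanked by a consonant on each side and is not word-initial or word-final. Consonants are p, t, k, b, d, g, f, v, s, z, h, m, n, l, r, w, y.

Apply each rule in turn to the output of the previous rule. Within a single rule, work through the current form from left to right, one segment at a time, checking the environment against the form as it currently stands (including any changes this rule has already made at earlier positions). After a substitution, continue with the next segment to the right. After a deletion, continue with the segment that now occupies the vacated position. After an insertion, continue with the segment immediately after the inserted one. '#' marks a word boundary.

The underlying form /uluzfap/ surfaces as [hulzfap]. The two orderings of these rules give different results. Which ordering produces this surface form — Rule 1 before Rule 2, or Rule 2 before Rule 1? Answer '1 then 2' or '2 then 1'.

Order 1 then 2:
  1 Glottal Epenthesis: [uluzfap] → [huluzfap]
  2 Syncope: [huluzfap] → [hlzfap]
  result: [hlzfap]
Order 2 then 1:
  2 Syncope: [uluzfap] → [ulzfap]
  1 Glottal Epenthesis: [ulzfap] → [hulzfap]
  result: [hulzfap]

2 then 1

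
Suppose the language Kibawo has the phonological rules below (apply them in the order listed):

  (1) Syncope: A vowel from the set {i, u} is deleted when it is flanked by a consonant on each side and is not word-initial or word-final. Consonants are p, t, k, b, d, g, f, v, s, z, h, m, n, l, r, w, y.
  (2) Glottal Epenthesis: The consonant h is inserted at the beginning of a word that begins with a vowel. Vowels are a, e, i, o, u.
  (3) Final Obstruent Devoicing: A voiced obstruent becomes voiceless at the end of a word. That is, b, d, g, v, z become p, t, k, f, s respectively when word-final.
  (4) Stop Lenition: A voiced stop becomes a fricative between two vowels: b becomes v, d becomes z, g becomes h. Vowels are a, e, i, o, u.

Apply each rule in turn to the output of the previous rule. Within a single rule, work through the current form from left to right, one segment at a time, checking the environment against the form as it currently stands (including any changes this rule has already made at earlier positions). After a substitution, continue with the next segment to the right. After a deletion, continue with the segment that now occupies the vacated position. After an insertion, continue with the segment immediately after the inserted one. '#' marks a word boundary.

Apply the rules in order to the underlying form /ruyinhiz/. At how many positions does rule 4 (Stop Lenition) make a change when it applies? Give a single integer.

(1) Syncope: [ruyinhiz] → [rynhz]
(2) Glottal Epenthesis: no change — [rynhz]
(3) Final Obstruent Devoicing: [rynhz] → [rynhs]
(4) Stop Lenition: no change — [rynhs]
Rule 4 changed 0 position(s).

0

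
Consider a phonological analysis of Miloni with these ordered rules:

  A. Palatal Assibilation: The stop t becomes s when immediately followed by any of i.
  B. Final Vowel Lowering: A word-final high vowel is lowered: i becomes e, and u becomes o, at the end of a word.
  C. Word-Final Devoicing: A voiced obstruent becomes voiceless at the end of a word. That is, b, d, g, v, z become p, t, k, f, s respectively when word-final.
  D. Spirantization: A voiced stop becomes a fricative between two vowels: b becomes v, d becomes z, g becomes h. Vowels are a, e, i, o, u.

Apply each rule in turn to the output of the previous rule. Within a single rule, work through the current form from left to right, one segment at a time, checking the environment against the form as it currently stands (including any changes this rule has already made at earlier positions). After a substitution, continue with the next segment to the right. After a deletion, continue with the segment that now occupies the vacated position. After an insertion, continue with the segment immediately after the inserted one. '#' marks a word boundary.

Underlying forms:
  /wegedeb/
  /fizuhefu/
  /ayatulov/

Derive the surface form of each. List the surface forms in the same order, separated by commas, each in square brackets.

[wehezep], [fizuhefo], [ayatulof]

/wegedeb/:
  A Palatal Assibilation: no change — [wegedeb]
  B Final Vowel Lowering: no change — [wegedeb]
  C Word-Final Devoicing: [wegedeb] → [wegedep]
  D Spirantization: [wegedep] → [wehezep]
/fizuhefu/:
  A Palatal Assibilation: no change — [fizuhefu]
  B Final Vowel Lowering: [fizuhefu] → [fizuhefo]
  C Word-Final Devoicing: no change — [fizuhefo]
  D Spirantization: no change — [fizuhefo]
/ayatulov/:
  A Palatal Assibilation: no change — [ayatulov]
  B Final Vowel Lowering: no change — [ayatulov]
  C Word-Final Devoicing: [ayatulov] → [ayatulof]
  D Spirantization: no change — [ayatulof]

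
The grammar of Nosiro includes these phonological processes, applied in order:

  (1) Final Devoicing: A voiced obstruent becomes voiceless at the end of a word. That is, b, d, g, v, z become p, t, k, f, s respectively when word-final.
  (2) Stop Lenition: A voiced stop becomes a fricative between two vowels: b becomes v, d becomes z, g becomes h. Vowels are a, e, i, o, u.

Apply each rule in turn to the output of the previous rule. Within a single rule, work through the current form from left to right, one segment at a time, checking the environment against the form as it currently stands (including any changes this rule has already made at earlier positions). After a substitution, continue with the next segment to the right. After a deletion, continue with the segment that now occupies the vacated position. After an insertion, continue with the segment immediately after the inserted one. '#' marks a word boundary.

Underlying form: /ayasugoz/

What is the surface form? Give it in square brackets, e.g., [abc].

(1) Final Devoicing: [ayasugoz] → [ayasugos]
(2) Stop Lenition: [ayasugos] → [ayasuhos]

[ayasuhos]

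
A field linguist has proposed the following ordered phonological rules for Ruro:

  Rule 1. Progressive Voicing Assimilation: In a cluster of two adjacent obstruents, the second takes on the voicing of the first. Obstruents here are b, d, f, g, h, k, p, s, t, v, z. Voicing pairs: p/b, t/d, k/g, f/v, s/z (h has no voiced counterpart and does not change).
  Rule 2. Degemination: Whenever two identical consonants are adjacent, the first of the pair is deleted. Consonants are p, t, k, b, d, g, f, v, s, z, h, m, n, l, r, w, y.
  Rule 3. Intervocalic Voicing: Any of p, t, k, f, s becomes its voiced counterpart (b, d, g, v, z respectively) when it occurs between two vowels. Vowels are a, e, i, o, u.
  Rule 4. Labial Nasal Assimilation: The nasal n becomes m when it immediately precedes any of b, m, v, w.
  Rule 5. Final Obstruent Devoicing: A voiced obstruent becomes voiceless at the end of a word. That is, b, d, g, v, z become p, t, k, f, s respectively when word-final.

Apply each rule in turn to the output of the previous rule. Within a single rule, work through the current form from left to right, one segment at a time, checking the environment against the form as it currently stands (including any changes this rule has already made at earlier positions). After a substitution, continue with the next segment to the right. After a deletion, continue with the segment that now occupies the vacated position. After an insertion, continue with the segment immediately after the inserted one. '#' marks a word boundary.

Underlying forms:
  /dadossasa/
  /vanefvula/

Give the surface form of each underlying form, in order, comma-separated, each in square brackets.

[dadozaza], [vanevula]

/dadossasa/:
  Rule 1 Progressive Voicing Assimilation: no change — [dadossasa]
  Rule 2 Degemination: [dadossasa] → [dadosasa]
  Rule 3 Intervocalic Voicing: [dadosasa] → [dadozaza]
  Rule 4 Labial Nasal Assimilation: no change — [dadozaza]
  Rule 5 Final Obstruent Devoicing: no change — [dadozaza]
/vanefvula/:
  Rule 1 Progressive Voicing Assimilation: [vanefvula] → [vaneffula]
  Rule 2 Degemination: [vaneffula] → [vanefula]
  Rule 3 Intervocalic Voicing: [vanefula] → [vanevula]
  Rule 4 Labial Nasal Assimilation: no change — [vanevula]
  Rule 5 Final Obstruent Devoicing: no change — [vanevula]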